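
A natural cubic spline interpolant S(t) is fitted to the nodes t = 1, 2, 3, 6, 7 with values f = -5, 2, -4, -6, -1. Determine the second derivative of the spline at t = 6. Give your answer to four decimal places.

2.0566

Put m_i = S'' at the i-th knot. Here h = (1, 1, 3, 1) and Δ = (7, -6, -2/3, 5), so the interior equations h_(i-1)·m_(i-1) + 2(h_(i-1)+h_i)·m_i + h_i·m_(i+1) = 6(Δ_i − Δ_(i-1)) read
  1·m_0 + 4·m_1 + 1·m_2 = 6(Δ_1 - Δ_0) = -78
  1·m_1 + 8·m_2 + 3·m_3 = 6(Δ_2 - Δ_1) = 32
  3·m_2 + 8·m_3 + 1·m_4 = 6(Δ_3 - Δ_2) = 34
Natural end conditions: m_0 = m_4 = 0.
Solving: m_0 = 0, m_1 = -1111/53, m_2 = 310/53, m_3 = 109/53, m_4 = 0.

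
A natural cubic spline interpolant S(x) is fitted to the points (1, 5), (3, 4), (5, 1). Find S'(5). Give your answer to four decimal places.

-1.7500

With σ_i denoting the second derivative at x_i, h_i = 2, 2, and Δ_i = (y_(i+1) − y_i)/h_i = -1/2, -3/2:
  2·σ_0 + 8·σ_1 + 2·σ_2 = 6(Δ_1 - Δ_0) = -6
Natural end conditions: σ_0 = σ_2 = 0.
Solving: σ_0 = 0, σ_1 = -3/4, σ_2 = 0.
On [3, 5], S'(x) = b_1 + 2c_1·(x - 3) + 3d_1·(x - 3)² with b_1 = Δ_1 - h_1(2σ_1 + σ_2)/6 = -1, c_1 = σ_1/2 = -3/8, d_1 = (σ_2 - σ_1)/(6h_1) = 1/16. So S'(5) = -7/4.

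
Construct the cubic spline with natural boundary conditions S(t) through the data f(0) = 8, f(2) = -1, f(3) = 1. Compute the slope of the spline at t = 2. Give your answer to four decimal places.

With σ_i denoting the second derivative at x_i, h_i = 2, 1, and Δ_i = (y_(i+1) − y_i)/h_i = -9/2, 2:
  2·σ_0 + 6·σ_1 + 1·σ_2 = 6(Δ_1 - Δ_0) = 39
Natural end conditions: σ_0 = σ_2 = 0.
Solving the tridiagonal system: σ_0 = 0, σ_1 = 13/2, σ_2 = 0.
On [2, 3], S'(t) = b_1 + 2c_1·(t - 2) + 3d_1·(t - 2)² with b_1 = Δ_1 - h_1(2σ_1 + σ_2)/6 = -1/6, c_1 = σ_1/2 = 13/4, d_1 = (σ_2 - σ_1)/(6h_1) = -13/12. So S'(2) = -1/6.

-0.1667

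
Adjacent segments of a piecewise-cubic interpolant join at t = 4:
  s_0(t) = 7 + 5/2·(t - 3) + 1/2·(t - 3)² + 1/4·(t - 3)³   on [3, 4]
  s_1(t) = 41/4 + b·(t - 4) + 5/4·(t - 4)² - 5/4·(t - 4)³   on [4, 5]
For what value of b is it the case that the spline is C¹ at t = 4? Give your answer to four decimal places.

4.2500

s_0'(t) = 5/2 + 1·(t - 3) + 3/4·(t - 3)², so s_0'(4) = 17/4. On the right, s_1'(4) = b, so b = 17/4.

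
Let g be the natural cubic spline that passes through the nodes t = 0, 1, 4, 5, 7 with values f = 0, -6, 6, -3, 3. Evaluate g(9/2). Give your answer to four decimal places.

1.6234

Put M_i = g'' at the i-th knot. Here h = (1, 3, 1, 2) and Δ = (-6, 4, -9, 3), so the interior equations h_(i-1)·M_(i-1) + 2(h_(i-1)+h_i)·M_i + h_i·M_(i+1) = 6(Δ_i − Δ_(i-1)) read
  1·M_0 + 8·M_1 + 3·M_2 = 6(Δ_1 - Δ_0) = 60
  3·M_1 + 8·M_2 + 1·M_3 = 6(Δ_2 - Δ_1) = -78
  1·M_2 + 6·M_3 + 2·M_4 = 6(Δ_3 - Δ_2) = 72
Natural end conditions: M_0 = M_4 = 0.
Solving: M_0 = 0, M_1 = 2220/161, M_2 = -2700/161, M_3 = 2382/161, M_4 = 0.
On [4, 5], g(t) = 6 - 946/161·(t - 4) - 1350/161·(t - 4)² + 121/23·(t - 4)³.
With (t - 4) = 1/2: g(9/2) = 2091/1288.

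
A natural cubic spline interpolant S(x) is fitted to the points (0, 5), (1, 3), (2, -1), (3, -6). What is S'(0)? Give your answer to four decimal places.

-1.5333

Put M_i = S'' at the i-th knot. Here h = (1, 1, 1) and Δ = (-2, -4, -5), so the interior equations h_(i-1)·M_(i-1) + 2(h_(i-1)+h_i)·M_i + h_i·M_(i+1) = 6(Δ_i − Δ_(i-1)) read
  1·M_0 + 4·M_1 + 1·M_2 = 6(Δ_1 - Δ_0) = -12
  1·M_1 + 4·M_2 + 1·M_3 = 6(Δ_2 - Δ_1) = -6
Natural end conditions: M_0 = M_3 = 0.
Hence M_0 = 0, M_1 = -14/5, M_2 = -4/5, M_3 = 0.
On [0, 1], S'(x) = b_0 + 2c_0·x + 3d_0·x² with b_0 = Δ_0 - h_0(2M_0 + M_1)/6 = -23/15, c_0 = M_0/2 = 0, d_0 = (M_1 - M_0)/(6h_0) = -7/15. So S'(0) = -23/15.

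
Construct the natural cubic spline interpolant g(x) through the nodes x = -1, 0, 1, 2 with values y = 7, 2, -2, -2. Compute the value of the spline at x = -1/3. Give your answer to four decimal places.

With M_i denoting the second derivative at x_i, h_i = 1, 1, 1, and Δ_i = (y_(i+1) − y_i)/h_i = -5, -4, 0:
  1·M_0 + 4·M_1 + 1·M_2 = 6(Δ_1 - Δ_0) = 6
  1·M_1 + 4·M_2 + 1·M_3 = 6(Δ_2 - Δ_1) = 24
Natural end conditions: M_0 = M_3 = 0.
Solving the tridiagonal system: M_0 = 0, M_1 = 0, M_2 = 6, M_3 = 0.
On [-1, 0], g(x) = 7 - 5·(x + 1) + 0·(x + 1)² + 0·(x + 1)³.
With (x + 1) = 2/3: g(-1/3) = 11/3.

3.6667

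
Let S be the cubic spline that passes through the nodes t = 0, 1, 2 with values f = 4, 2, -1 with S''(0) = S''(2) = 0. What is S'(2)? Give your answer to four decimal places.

Put M_i = S'' at the i-th knot. Here h = (1, 1) and Δ = (-2, -3), so the interior equations h_(i-1)·M_(i-1) + 2(h_(i-1)+h_i)·M_i + h_i·M_(i+1) = 6(Δ_i − Δ_(i-1)) read
  1·M_0 + 4·M_1 + 1·M_2 = 6(Δ_1 - Δ_0) = -6
Natural end conditions: M_0 = M_2 = 0.
Solving the tridiagonal system: M_0 = 0, M_1 = -3/2, M_2 = 0.
On [1, 2], S'(t) = b_1 + 2c_1·(t - 1) + 3d_1·(t - 1)² with b_1 = Δ_1 - h_1(2M_1 + M_2)/6 = -5/2, c_1 = M_1/2 = -3/4, d_1 = (M_2 - M_1)/(6h_1) = 1/4. So S'(2) = -13/4.

-3.2500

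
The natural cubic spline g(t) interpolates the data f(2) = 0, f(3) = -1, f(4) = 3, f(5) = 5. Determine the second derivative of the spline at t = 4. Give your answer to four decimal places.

With m_i denoting the second derivative at x_i, h_i = 1, 1, 1, and Δ_i = (y_(i+1) − y_i)/h_i = -1, 4, 2:
  1·m_0 + 4·m_1 + 1·m_2 = 6(Δ_1 - Δ_0) = 30
  1·m_1 + 4·m_2 + 1·m_3 = 6(Δ_2 - Δ_1) = -12
Natural end conditions: m_0 = m_3 = 0.
Hence m_0 = 0, m_1 = 44/5, m_2 = -26/5, m_3 = 0.

-5.2000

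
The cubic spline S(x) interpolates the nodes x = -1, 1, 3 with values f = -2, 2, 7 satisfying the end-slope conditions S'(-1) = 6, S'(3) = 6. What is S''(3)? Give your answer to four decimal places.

4.8750

Let M_i = S''(x_i). Step sizes h_i = 2, 2; slopes of the chords Δ_i = (y_(i+1) - y_i)/h_i = 2, 5/2.
  2·M_0 + 8·M_1 + 2·M_2 = 6(Δ_1 - Δ_0) = 3
Clamped end conditions give two more equations: 2h_0·M_0 + h_0·M_1 = 6(Δ_0 - S'(-1)) = -24 and h_1·M_1 + 2h_1·M_2 = 6(S'(3) - Δ_1) = 21.
Forward elimination and back-substitution give M_0 = -51/8, M_1 = 3/4, M_2 = 39/8.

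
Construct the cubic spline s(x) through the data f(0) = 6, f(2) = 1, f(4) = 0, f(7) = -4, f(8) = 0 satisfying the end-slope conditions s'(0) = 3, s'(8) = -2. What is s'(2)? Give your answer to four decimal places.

-2.6389

Write M_i for s''(x_i). With h_i = 2, 2, 3, 1 and divided differences Δ_i = -5/2, -1/2, -4/3, 4, the continuity of s' gives the tridiagonal system
  2·M_0 + 8·M_1 + 2·M_2 = 6(Δ_1 - Δ_0) = 12
  2·M_1 + 10·M_2 + 3·M_3 = 6(Δ_2 - Δ_1) = -5
  3·M_2 + 8·M_3 + 1·M_4 = 6(Δ_3 - Δ_2) = 32
Clamped end conditions give two more equations: 2h_0·M_0 + h_0·M_1 = 6(Δ_0 - s'(0)) = -33 and h_3·M_3 + 2h_3·M_4 = 6(s'(8) - Δ_3) = -36.
Hence M_0 = -391/36, M_1 = 47/9, M_2 = -145/36, M_3 = 149/18, M_4 = -797/36.
On [2, 4], s'(x) = b_1 + 2c_1·(x - 2) + 3d_1·(x - 2)² with b_1 = Δ_1 - h_1(2M_1 + M_2)/6 = -95/36, c_1 = M_1/2 = 47/18, d_1 = (M_2 - M_1)/(6h_1) = -37/48. So s'(2) = -95/36.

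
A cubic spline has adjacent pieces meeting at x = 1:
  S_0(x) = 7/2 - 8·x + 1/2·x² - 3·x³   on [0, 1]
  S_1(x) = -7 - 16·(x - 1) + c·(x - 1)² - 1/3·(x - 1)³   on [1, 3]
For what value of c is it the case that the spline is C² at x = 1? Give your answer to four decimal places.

S_0''(x) = 1 - 18·x, so S_0''(1) = -17. On the right, S_1''(1) = 2c, so c = -17/2.

-8.5000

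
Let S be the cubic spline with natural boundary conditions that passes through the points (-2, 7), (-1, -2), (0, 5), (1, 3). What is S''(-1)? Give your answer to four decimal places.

Put M_i = S'' at the i-th knot. Here h = (1, 1, 1) and Δ = (-9, 7, -2), so the interior equations h_(i-1)·M_(i-1) + 2(h_(i-1)+h_i)·M_i + h_i·M_(i+1) = 6(Δ_i − Δ_(i-1)) read
  1·M_0 + 4·M_1 + 1·M_2 = 6(Δ_1 - Δ_0) = 96
  1·M_1 + 4·M_2 + 1·M_3 = 6(Δ_2 - Δ_1) = -54
Natural end conditions: M_0 = M_3 = 0.
Solving: M_0 = 0, M_1 = 146/5, M_2 = -104/5, M_3 = 0.

29.2000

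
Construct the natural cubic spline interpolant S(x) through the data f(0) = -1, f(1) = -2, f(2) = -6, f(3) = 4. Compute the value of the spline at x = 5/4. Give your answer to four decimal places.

Put σ_i = S'' at the i-th knot. Here h = (1, 1, 1) and Δ = (-1, -4, 10), so the interior equations h_(i-1)·σ_(i-1) + 2(h_(i-1)+h_i)·σ_i + h_i·σ_(i+1) = 6(Δ_i − Δ_(i-1)) read
  1·σ_0 + 4·σ_1 + 1·σ_2 = 6(Δ_1 - Δ_0) = -18
  1·σ_1 + 4·σ_2 + 1·σ_3 = 6(Δ_2 - Δ_1) = 84
Natural end conditions: σ_0 = σ_3 = 0.
Hence σ_0 = 0, σ_1 = -52/5, σ_2 = 118/5, σ_3 = 0.
On [1, 2], S(x) = -2 - 67/15·(x - 1) - 26/5·(x - 1)² + 17/3·(x - 1)³.
With (x - 1) = 1/4: S(5/4) = -1073/320.

-3.3531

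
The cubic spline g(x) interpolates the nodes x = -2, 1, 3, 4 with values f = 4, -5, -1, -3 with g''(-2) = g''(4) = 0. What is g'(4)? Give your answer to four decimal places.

Write M_i for g''(x_i). With h_i = 3, 2, 1 and divided differences Δ_i = -3, 2, -2, the continuity of g' gives the tridiagonal system
  3·M_0 + 10·M_1 + 2·M_2 = 6(Δ_1 - Δ_0) = 30
  2·M_1 + 6·M_2 + 1·M_3 = 6(Δ_2 - Δ_1) = -24
Natural end conditions: M_0 = M_3 = 0.
Hence M_0 = 0, M_1 = 57/14, M_2 = -75/14, M_3 = 0.
On [3, 4], g'(x) = b_2 + 2c_2·(x - 3) + 3d_2·(x - 3)² with b_2 = Δ_2 - h_2(2M_2 + M_3)/6 = -3/14, c_2 = M_2/2 = -75/28, d_2 = (M_3 - M_2)/(6h_2) = 25/28. So g'(4) = -81/28.

-2.8929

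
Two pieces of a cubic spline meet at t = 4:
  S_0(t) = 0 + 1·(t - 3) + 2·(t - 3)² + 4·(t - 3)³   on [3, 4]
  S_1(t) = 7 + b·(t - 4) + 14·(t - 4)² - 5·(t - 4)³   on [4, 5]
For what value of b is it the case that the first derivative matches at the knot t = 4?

17

S_0'(t) = 1 + 4·(t - 3) + 12·(t - 3)², so S_0'(4) = 17. On the right, S_1'(4) = b, so b = 17.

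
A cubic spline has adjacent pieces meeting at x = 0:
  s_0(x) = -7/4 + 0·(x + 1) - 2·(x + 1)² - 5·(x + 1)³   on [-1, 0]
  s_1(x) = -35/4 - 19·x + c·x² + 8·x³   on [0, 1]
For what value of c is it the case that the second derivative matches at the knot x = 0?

s_0''(x) = -4 - 30·(x + 1), so s_0''(0) = -34. On the right, s_1''(0) = 2c, so c = -17.

-17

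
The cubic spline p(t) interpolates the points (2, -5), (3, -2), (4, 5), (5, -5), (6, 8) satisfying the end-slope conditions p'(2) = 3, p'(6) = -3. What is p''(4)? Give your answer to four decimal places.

-47.2500

Let M_i = p''(x_i). Step sizes h_i = 1, 1, 1, 1; slopes of the chords Δ_i = (y_(i+1) - y_i)/h_i = 3, 7, -10, 13.
  1·M_0 + 4·M_1 + 1·M_2 = 6(Δ_1 - Δ_0) = 24
  1·M_1 + 4·M_2 + 1·M_3 = 6(Δ_2 - Δ_1) = -102
  1·M_2 + 4·M_3 + 1·M_4 = 6(Δ_3 - Δ_2) = 138
Clamped end conditions give two more equations: 2h_0·M_0 + h_0·M_1 = 6(Δ_0 - p'(2)) = 0 and h_3·M_3 + 2h_3·M_4 = 6(p'(6) - Δ_3) = -96.
Solving: M_0 = -285/28, M_1 = 285/14, M_2 = -189/4, M_3 = 933/14, M_4 = -2277/28.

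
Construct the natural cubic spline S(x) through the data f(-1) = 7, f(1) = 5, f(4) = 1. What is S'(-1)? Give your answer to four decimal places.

Write M_i for S''(x_i). With h_i = 2, 3 and divided differences Δ_i = -1, -4/3, the continuity of S' gives the tridiagonal system
  2·M_0 + 10·M_1 + 3·M_2 = 6(Δ_1 - Δ_0) = -2
Natural end conditions: M_0 = M_2 = 0.
Solving the tridiagonal system: M_0 = 0, M_1 = -1/5, M_2 = 0.
On [-1, 1], S'(x) = b_0 + 2c_0·(x + 1) + 3d_0·(x + 1)² with b_0 = Δ_0 - h_0(2M_0 + M_1)/6 = -14/15, c_0 = M_0/2 = 0, d_0 = (M_1 - M_0)/(6h_0) = -1/60. So S'(-1) = -14/15.

-0.9333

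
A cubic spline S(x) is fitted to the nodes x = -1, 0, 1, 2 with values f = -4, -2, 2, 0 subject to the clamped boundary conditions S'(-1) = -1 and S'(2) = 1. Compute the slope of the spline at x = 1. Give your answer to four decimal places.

0.0667

Put M_i = S'' at the i-th knot. Here h = (1, 1, 1) and Δ = (2, 4, -2), so the interior equations h_(i-1)·M_(i-1) + 2(h_(i-1)+h_i)·M_i + h_i·M_(i+1) = 6(Δ_i − Δ_(i-1)) read
  1·M_0 + 4·M_1 + 1·M_2 = 6(Δ_1 - Δ_0) = 12
  1·M_1 + 4·M_2 + 1·M_3 = 6(Δ_2 - Δ_1) = -36
Clamped end conditions give two more equations: 2h_0·M_0 + h_0·M_1 = 6(Δ_0 - S'(-1)) = 18 and h_2·M_2 + 2h_2·M_3 = 6(S'(2) - Δ_2) = 18.
Hence M_0 = 98/15, M_1 = 74/15, M_2 = -214/15, M_3 = 242/15.
On [1, 2], S'(x) = b_2 + 2c_2·(x - 1) + 3d_2·(x - 1)² with b_2 = Δ_2 - h_2(2M_2 + M_3)/6 = 1/15, c_2 = M_2/2 = -107/15, d_2 = (M_3 - M_2)/(6h_2) = 76/15. So S'(1) = 1/15.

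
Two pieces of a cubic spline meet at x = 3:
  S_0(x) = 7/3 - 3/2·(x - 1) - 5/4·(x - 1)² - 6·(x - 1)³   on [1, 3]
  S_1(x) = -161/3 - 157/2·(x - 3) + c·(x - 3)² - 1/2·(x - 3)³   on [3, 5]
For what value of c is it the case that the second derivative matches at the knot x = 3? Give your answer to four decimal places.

-37.2500

S_0''(x) = -5/2 - 36·(x - 1), so S_0''(3) = -149/2. On the right, S_1''(3) = 2c, so c = -149/4.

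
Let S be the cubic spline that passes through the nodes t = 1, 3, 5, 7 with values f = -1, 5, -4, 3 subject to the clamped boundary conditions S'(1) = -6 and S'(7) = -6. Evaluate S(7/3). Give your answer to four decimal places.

With m_i denoting the second derivative at x_i, h_i = 2, 2, 2, and Δ_i = (y_(i+1) − y_i)/h_i = 3, -9/2, 7/2:
  2·m_0 + 8·m_1 + 2·m_2 = 6(Δ_1 - Δ_0) = -45
  2·m_1 + 8·m_2 + 2·m_3 = 6(Δ_2 - Δ_1) = 48
Clamped end conditions give two more equations: 2h_0·m_0 + h_0·m_1 = 6(Δ_0 - S'(1)) = 54 and h_2·m_2 + 2h_2·m_3 = 6(S'(7) - Δ_2) = -57.
Solving the tridiagonal system: m_0 = 104/5, m_1 = -73/5, m_2 = 151/10, m_3 = -109/5.
On [1, 3], S(t) = -1 - 6·(t - 1) + 52/5·(t - 1)² - 59/20·(t - 1)³.
With (t - 1) = 4/3: S(7/3) = 337/135.

2.4963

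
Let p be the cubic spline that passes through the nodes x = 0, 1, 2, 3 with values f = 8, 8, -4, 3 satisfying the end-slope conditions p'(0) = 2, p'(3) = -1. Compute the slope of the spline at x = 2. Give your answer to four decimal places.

With σ_i denoting the second derivative at x_i, h_i = 1, 1, 1, and Δ_i = (y_(i+1) − y_i)/h_i = 0, -12, 7:
  1·σ_0 + 4·σ_1 + 1·σ_2 = 6(Δ_1 - Δ_0) = -72
  1·σ_1 + 4·σ_2 + 1·σ_3 = 6(Δ_2 - Δ_1) = 114
Clamped end conditions give two more equations: 2h_0·σ_0 + h_0·σ_1 = 6(Δ_0 - p'(0)) = -12 and h_2·σ_2 + 2h_2·σ_3 = 6(p'(3) - Δ_2) = -48.
Hence σ_0 = 52/5, σ_1 = -164/5, σ_2 = 244/5, σ_3 = -242/5.
On [2, 3], p'(x) = b_2 + 2c_2·(x - 2) + 3d_2·(x - 2)² with b_2 = Δ_2 - h_2(2σ_2 + σ_3)/6 = -6/5, c_2 = σ_2/2 = 122/5, d_2 = (σ_3 - σ_2)/(6h_2) = -81/5. So p'(2) = -6/5.

-1.2000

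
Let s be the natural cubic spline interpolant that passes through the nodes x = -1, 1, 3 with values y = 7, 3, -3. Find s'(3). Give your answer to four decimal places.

Let m_i = s''(x_i). Step sizes h_i = 2, 2; slopes of the chords Δ_i = (y_(i+1) - y_i)/h_i = -2, -3.
  2·m_0 + 8·m_1 + 2·m_2 = 6(Δ_1 - Δ_0) = -6
Natural end conditions: m_0 = m_2 = 0.
Forward elimination and back-substitution give m_0 = 0, m_1 = -3/4, m_2 = 0.
On [1, 3], s'(x) = b_1 + 2c_1·(x - 1) + 3d_1·(x - 1)² with b_1 = Δ_1 - h_1(2m_1 + m_2)/6 = -5/2, c_1 = m_1/2 = -3/8, d_1 = (m_2 - m_1)/(6h_1) = 1/16. So s'(3) = -13/4.

-3.2500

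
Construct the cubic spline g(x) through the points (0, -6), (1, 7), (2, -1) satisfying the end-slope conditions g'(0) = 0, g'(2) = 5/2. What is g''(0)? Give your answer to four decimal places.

71.7500

Write σ_i for g''(x_i). With h_i = 1, 1 and divided differences Δ_i = 13, -8, the continuity of g' gives the tridiagonal system
  1·σ_0 + 4·σ_1 + 1·σ_2 = 6(Δ_1 - Δ_0) = -126
Clamped end conditions give two more equations: 2h_0·σ_0 + h_0·σ_1 = 6(Δ_0 - g'(0)) = 78 and h_1·σ_1 + 2h_1·σ_2 = 6(g'(2) - Δ_1) = 63.
Solving the tridiagonal system: σ_0 = 287/4, σ_1 = -131/2, σ_2 = 257/4.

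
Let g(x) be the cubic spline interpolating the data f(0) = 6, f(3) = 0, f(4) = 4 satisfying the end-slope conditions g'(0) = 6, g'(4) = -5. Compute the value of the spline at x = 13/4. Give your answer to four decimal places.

1.5449

With M_i denoting the second derivative at x_i, h_i = 3, 1, and Δ_i = (y_(i+1) − y_i)/h_i = -2, 4:
  3·M_0 + 8·M_1 + 1·M_2 = 6(Δ_1 - Δ_0) = 36
Clamped end conditions give two more equations: 2h_0·M_0 + h_0·M_1 = 6(Δ_0 - g'(0)) = -48 and h_1·M_1 + 2h_1·M_2 = 6(g'(4) - Δ_1) = -54.
Hence M_0 = -61/4, M_1 = 29/2, M_2 = -137/4.
On [3, 4], g(x) = 0 + 39/8·(x - 3) + 29/4·(x - 3)² - 65/8·(x - 3)³.
With (x - 3) = 1/4: g(13/4) = 791/512.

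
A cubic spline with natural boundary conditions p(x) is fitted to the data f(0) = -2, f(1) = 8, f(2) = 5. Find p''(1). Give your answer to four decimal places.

Put M_i = p'' at the i-th knot. Here h = (1, 1) and Δ = (10, -3), so the interior equations h_(i-1)·M_(i-1) + 2(h_(i-1)+h_i)·M_i + h_i·M_(i+1) = 6(Δ_i − Δ_(i-1)) read
  1·M_0 + 4·M_1 + 1·M_2 = 6(Δ_1 - Δ_0) = -78
Natural end conditions: M_0 = M_2 = 0.
Forward elimination and back-substitution give M_0 = 0, M_1 = -39/2, M_2 = 0.

-19.5000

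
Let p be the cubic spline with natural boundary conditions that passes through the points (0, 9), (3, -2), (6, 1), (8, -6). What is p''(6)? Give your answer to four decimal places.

-3.6757

Put M_i = p'' at the i-th knot. Here h = (3, 3, 2) and Δ = (-11/3, 1, -7/2), so the interior equations h_(i-1)·M_(i-1) + 2(h_(i-1)+h_i)·M_i + h_i·M_(i+1) = 6(Δ_i − Δ_(i-1)) read
  3·M_0 + 12·M_1 + 3·M_2 = 6(Δ_1 - Δ_0) = 28
  3·M_1 + 10·M_2 + 2·M_3 = 6(Δ_2 - Δ_1) = -27
Natural end conditions: M_0 = M_3 = 0.
Solving the tridiagonal system: M_0 = 0, M_1 = 361/111, M_2 = -136/37, M_3 = 0.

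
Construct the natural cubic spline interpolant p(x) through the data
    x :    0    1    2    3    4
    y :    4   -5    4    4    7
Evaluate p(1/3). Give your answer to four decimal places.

-0.6349

With m_i denoting the second derivative at x_i, h_i = 1, 1, 1, 1, and Δ_i = (y_(i+1) − y_i)/h_i = -9, 9, 0, 3:
  1·m_0 + 4·m_1 + 1·m_2 = 6(Δ_1 - Δ_0) = 108
  1·m_1 + 4·m_2 + 1·m_3 = 6(Δ_2 - Δ_1) = -54
  1·m_2 + 4·m_3 + 1·m_4 = 6(Δ_3 - Δ_2) = 18
Natural end conditions: m_0 = m_4 = 0.
Forward elimination and back-substitution give m_0 = 0, m_1 = 927/28, m_2 = -171/7, m_3 = 297/28, m_4 = 0.
On [0, 1], p(x) = 4 - 813/56·x + 0·x² + 309/56·x³.
With x = 1/3: p(1/3) = -40/63.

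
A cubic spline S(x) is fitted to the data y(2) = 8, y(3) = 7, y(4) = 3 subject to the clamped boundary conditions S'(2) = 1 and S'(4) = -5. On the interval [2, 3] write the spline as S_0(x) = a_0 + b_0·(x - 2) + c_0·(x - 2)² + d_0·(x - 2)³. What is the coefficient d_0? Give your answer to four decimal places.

0.2500

Put M_i = S'' at the i-th knot. Here h = (1, 1) and Δ = (-1, -4), so the interior equations h_(i-1)·M_(i-1) + 2(h_(i-1)+h_i)·M_i + h_i·M_(i+1) = 6(Δ_i − Δ_(i-1)) read
  1·M_0 + 4·M_1 + 1·M_2 = 6(Δ_1 - Δ_0) = -18
Clamped end conditions give two more equations: 2h_0·M_0 + h_0·M_1 = 6(Δ_0 - S'(2)) = -12 and h_1·M_1 + 2h_1·M_2 = 6(S'(4) - Δ_1) = -6.
Forward elimination and back-substitution give M_0 = -9/2, M_1 = -3, M_2 = -3/2.
On [2, 3], with S_0(x) = a_0 + b_0·(x - 2) + c_0·(x - 2)² + d_0·(x - 2)³: c_0 = M_0/2 = -9/4, d_0 = (M_1 - M_0)/(6h_0) = 1/4, b_0 = Δ_0 - h_0(2M_0 + M_1)/6 = 1.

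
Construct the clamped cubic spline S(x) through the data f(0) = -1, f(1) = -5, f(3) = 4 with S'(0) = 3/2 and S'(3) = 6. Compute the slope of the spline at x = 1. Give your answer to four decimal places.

Write m_i for S''(x_i). With h_i = 1, 2 and divided differences Δ_i = -4, 9/2, the continuity of S' gives the tridiagonal system
  1·m_0 + 6·m_1 + 2·m_2 = 6(Δ_1 - Δ_0) = 51
Clamped end conditions give two more equations: 2h_0·m_0 + h_0·m_1 = 6(Δ_0 - S'(0)) = -33 and h_1·m_1 + 2h_1·m_2 = 6(S'(3) - Δ_1) = 9.
Solving: m_0 = -47/2, m_1 = 14, m_2 = -19/4.
On [1, 3], S'(x) = b_1 + 2c_1·(x - 1) + 3d_1·(x - 1)² with b_1 = Δ_1 - h_1(2m_1 + m_2)/6 = -13/4, c_1 = m_1/2 = 7, d_1 = (m_2 - m_1)/(6h_1) = -25/16. So S'(1) = -13/4.

-3.2500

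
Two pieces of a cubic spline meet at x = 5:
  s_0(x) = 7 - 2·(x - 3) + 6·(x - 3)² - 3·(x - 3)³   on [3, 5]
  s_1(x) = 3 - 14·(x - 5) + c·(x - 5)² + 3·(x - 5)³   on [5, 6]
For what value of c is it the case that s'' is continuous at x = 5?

-12

s_0''(x) = 12 - 18·(x - 3), so s_0''(5) = -24. On the right, s_1''(5) = 2c, so c = -12.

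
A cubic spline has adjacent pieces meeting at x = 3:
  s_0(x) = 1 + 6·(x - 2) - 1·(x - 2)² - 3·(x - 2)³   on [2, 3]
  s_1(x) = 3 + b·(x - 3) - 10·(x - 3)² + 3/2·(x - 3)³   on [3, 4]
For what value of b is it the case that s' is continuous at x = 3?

s_0'(x) = 6 - 2·(x - 2) - 9·(x - 2)², so s_0'(3) = -5. On the right, s_1'(3) = b, so b = -5.

-5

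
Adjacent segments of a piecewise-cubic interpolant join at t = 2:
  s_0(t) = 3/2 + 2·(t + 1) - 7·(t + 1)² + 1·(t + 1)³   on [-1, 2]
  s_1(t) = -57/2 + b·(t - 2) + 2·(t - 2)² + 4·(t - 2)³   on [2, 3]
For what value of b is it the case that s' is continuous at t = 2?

-13

s_0'(t) = 2 - 14·(t + 1) + 3·(t + 1)², so s_0'(2) = -13. On the right, s_1'(2) = b, so b = -13.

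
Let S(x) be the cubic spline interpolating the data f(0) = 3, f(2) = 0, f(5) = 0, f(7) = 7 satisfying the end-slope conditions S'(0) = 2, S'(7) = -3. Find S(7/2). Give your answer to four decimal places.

-2.8125

Put σ_i = S'' at the i-th knot. Here h = (2, 3, 2) and Δ = (-3/2, 0, 7/2), so the interior equations h_(i-1)·σ_(i-1) + 2(h_(i-1)+h_i)·σ_i + h_i·σ_(i+1) = 6(Δ_i − Δ_(i-1)) read
  2·σ_0 + 10·σ_1 + 3·σ_2 = 6(Δ_1 - Δ_0) = 9
  3·σ_1 + 10·σ_2 + 2·σ_3 = 6(Δ_2 - Δ_1) = 21
Clamped end conditions give two more equations: 2h_0·σ_0 + h_0·σ_1 = 6(Δ_0 - S'(0)) = -21 and h_2·σ_2 + 2h_2·σ_3 = 6(S'(7) - Δ_2) = -39.
Forward elimination and back-substitution give σ_0 = -45/8, σ_1 = 3/4, σ_2 = 17/4, σ_3 = -95/8.
On [2, 5], S(x) = 0 - 23/8·(x - 2) + 3/8·(x - 2)² + 7/36·(x - 2)³.
With (x - 2) = 3/2: S(7/2) = -45/16.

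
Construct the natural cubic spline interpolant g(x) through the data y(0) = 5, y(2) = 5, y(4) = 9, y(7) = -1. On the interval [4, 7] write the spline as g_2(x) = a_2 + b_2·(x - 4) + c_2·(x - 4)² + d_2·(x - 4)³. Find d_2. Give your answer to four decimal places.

With σ_i denoting the second derivative at x_i, h_i = 2, 2, 3, and Δ_i = (y_(i+1) − y_i)/h_i = 0, 2, -10/3:
  2·σ_0 + 8·σ_1 + 2·σ_2 = 6(Δ_1 - Δ_0) = 12
  2·σ_1 + 10·σ_2 + 3·σ_3 = 6(Δ_2 - Δ_1) = -32
Natural end conditions: σ_0 = σ_3 = 0.
Forward elimination and back-substitution give σ_0 = 0, σ_1 = 46/19, σ_2 = -70/19, σ_3 = 0.
On [4, 7], with g_2(x) = a_2 + b_2·(x - 4) + c_2·(x - 4)² + d_2·(x - 4)³: c_2 = σ_2/2 = -35/19, d_2 = (σ_3 - σ_2)/(6h_2) = 35/171, b_2 = Δ_2 - h_2(2σ_2 + σ_3)/6 = 20/57.

0.2047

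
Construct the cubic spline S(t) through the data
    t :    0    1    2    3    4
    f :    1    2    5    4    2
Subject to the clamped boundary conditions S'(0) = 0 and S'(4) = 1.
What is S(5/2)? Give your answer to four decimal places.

5.0580

With M_i denoting the second derivative at x_i, h_i = 1, 1, 1, 1, and Δ_i = (y_(i+1) − y_i)/h_i = 1, 3, -1, -2:
  1·M_0 + 4·M_1 + 1·M_2 = 6(Δ_1 - Δ_0) = 12
  1·M_1 + 4·M_2 + 1·M_3 = 6(Δ_2 - Δ_1) = -24
  1·M_2 + 4·M_3 + 1·M_4 = 6(Δ_3 - Δ_2) = -6
Clamped end conditions give two more equations: 2h_0·M_0 + h_0·M_1 = 6(Δ_0 - S'(0)) = 6 and h_3·M_3 + 2h_3·M_4 = 6(S'(4) - Δ_3) = 18.
Solving: M_0 = 11/14, M_1 = 31/7, M_2 = -13/2, M_3 = -17/7, M_4 = 143/14.
On [2, 3], S(t) = 5 + 11/7·(t - 2) - 13/4·(t - 2)² + 19/28·(t - 2)³.
With (t - 2) = 1/2: S(5/2) = 1133/224.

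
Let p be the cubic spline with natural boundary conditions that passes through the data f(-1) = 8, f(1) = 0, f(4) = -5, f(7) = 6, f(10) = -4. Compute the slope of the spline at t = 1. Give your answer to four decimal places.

-3.8068

Write m_i for p''(x_i). With h_i = 2, 3, 3, 3 and divided differences Δ_i = -4, -5/3, 11/3, -10/3, the continuity of p' gives the tridiagonal system
  2·m_0 + 10·m_1 + 3·m_2 = 6(Δ_1 - Δ_0) = 14
  3·m_1 + 12·m_2 + 3·m_3 = 6(Δ_2 - Δ_1) = 32
  3·m_2 + 12·m_3 + 3·m_4 = 6(Δ_3 - Δ_2) = -42
Natural end conditions: m_0 = m_4 = 0.
Solving the tridiagonal system: m_0 = 0, m_1 = 20/69, m_2 = 766/207, m_3 = -916/207, m_4 = 0.
On [1, 4], p'(t) = b_1 + 2c_1·(t - 1) + 3d_1·(t - 1)² with b_1 = Δ_1 - h_1(2m_1 + m_2)/6 = -788/207, c_1 = m_1/2 = 10/69, d_1 = (m_2 - m_1)/(6h_1) = 353/1863. So p'(1) = -788/207.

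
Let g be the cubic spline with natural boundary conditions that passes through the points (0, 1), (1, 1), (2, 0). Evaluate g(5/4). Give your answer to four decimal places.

Write σ_i for g''(x_i). With h_i = 1, 1 and divided differences Δ_i = 0, -1, the continuity of g' gives the tridiagonal system
  1·σ_0 + 4·σ_1 + 1·σ_2 = 6(Δ_1 - Δ_0) = -6
Natural end conditions: σ_0 = σ_2 = 0.
Hence σ_0 = 0, σ_1 = -3/2, σ_2 = 0.
On [1, 2], g(t) = 1 - 1/2·(t - 1) - 3/4·(t - 1)² + 1/4·(t - 1)³.
With (t - 1) = 1/4: g(5/4) = 213/256.

0.8320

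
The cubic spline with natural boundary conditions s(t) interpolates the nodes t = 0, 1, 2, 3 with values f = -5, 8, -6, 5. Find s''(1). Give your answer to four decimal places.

-53.2000

Put M_i = s'' at the i-th knot. Here h = (1, 1, 1) and Δ = (13, -14, 11), so the interior equations h_(i-1)·M_(i-1) + 2(h_(i-1)+h_i)·M_i + h_i·M_(i+1) = 6(Δ_i − Δ_(i-1)) read
  1·M_0 + 4·M_1 + 1·M_2 = 6(Δ_1 - Δ_0) = -162
  1·M_1 + 4·M_2 + 1·M_3 = 6(Δ_2 - Δ_1) = 150
Natural end conditions: M_0 = M_3 = 0.
Hence M_0 = 0, M_1 = -266/5, M_2 = 254/5, M_3 = 0.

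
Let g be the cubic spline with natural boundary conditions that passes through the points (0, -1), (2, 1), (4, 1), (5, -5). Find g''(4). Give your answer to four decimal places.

Let M_i = g''(x_i). Step sizes h_i = 2, 2, 1; slopes of the chords Δ_i = (y_(i+1) - y_i)/h_i = 1, 0, -6.
  2·M_0 + 8·M_1 + 2·M_2 = 6(Δ_1 - Δ_0) = -6
  2·M_1 + 6·M_2 + 1·M_3 = 6(Δ_2 - Δ_1) = -36
Natural end conditions: M_0 = M_3 = 0.
Solving: M_0 = 0, M_1 = 9/11, M_2 = -69/11, M_3 = 0.

-6.2727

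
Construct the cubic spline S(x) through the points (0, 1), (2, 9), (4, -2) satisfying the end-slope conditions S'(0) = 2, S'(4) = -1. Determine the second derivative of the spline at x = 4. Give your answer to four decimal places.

Write σ_i for S''(x_i). With h_i = 2, 2 and divided differences Δ_i = 4, -11/2, the continuity of S' gives the tridiagonal system
  2·σ_0 + 8·σ_1 + 2·σ_2 = 6(Δ_1 - Δ_0) = -57
Clamped end conditions give two more equations: 2h_0·σ_0 + h_0·σ_1 = 6(Δ_0 - S'(0)) = 12 and h_1·σ_1 + 2h_1·σ_2 = 6(S'(4) - Δ_1) = 27.
Forward elimination and back-substitution give σ_0 = 75/8, σ_1 = -51/4, σ_2 = 105/8.

13.1250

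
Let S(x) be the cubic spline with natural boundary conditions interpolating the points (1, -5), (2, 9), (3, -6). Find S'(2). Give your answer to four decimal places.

-0.5000

Write σ_i for S''(x_i). With h_i = 1, 1 and divided differences Δ_i = 14, -15, the continuity of S' gives the tridiagonal system
  1·σ_0 + 4·σ_1 + 1·σ_2 = 6(Δ_1 - Δ_0) = -174
Natural end conditions: σ_0 = σ_2 = 0.
Forward elimination and back-substitution give σ_0 = 0, σ_1 = -87/2, σ_2 = 0.
On [2, 3], S'(x) = b_1 + 2c_1·(x - 2) + 3d_1·(x - 2)² with b_1 = Δ_1 - h_1(2σ_1 + σ_2)/6 = -1/2, c_1 = σ_1/2 = -87/4, d_1 = (σ_2 - σ_1)/(6h_1) = 29/4. So S'(2) = -1/2.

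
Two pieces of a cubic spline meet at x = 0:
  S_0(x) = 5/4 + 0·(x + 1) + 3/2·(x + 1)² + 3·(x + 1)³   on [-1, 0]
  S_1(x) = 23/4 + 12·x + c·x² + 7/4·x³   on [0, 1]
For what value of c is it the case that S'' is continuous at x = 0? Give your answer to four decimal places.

S_0''(x) = 3 + 18·(x + 1), so S_0''(0) = 21. On the right, S_1''(0) = 2c, so c = 21/2.

10.5000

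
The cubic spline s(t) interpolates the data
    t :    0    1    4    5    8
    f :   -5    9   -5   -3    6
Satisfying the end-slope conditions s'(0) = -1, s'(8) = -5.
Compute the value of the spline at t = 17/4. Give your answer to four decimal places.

-5.3994

With M_i denoting the second derivative at x_i, h_i = 1, 3, 1, 3, and Δ_i = (y_(i+1) − y_i)/h_i = 14, -14/3, 2, 3:
  1·M_0 + 8·M_1 + 3·M_2 = 6(Δ_1 - Δ_0) = -112
  3·M_1 + 8·M_2 + 1·M_3 = 6(Δ_2 - Δ_1) = 40
  1·M_2 + 8·M_3 + 3·M_4 = 6(Δ_3 - Δ_2) = 6
Clamped end conditions give two more equations: 2h_0·M_0 + h_0·M_1 = 6(Δ_0 - s'(0)) = 90 and h_3·M_3 + 2h_3·M_4 = 6(s'(8) - Δ_3) = -48.
Solving: M_0 = 12619/216, M_1 = -2899/108, M_2 = 3191/216, M_3 = 253/108, M_4 = -1981/216.
On [4, 5], s(t) = -5 - 179/54·(t - 4) + 3191/432·(t - 4)² - 895/432·(t - 4)³.
With (t - 4) = 1/4: s(17/4) = -5529/1024.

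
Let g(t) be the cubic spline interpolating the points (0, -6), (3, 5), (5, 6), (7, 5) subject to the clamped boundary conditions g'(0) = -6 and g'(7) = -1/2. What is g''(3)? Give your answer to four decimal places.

-5.8378

Write M_i for g''(x_i). With h_i = 3, 2, 2 and divided differences Δ_i = 11/3, 1/2, -1/2, the continuity of g' gives the tridiagonal system
  3·M_0 + 10·M_1 + 2·M_2 = 6(Δ_1 - Δ_0) = -19
  2·M_1 + 8·M_2 + 2·M_3 = 6(Δ_2 - Δ_1) = -6
Clamped end conditions give two more equations: 2h_0·M_0 + h_0·M_1 = 6(Δ_0 - g'(0)) = 58 and h_2·M_2 + 2h_2·M_3 = 6(g'(7) - Δ_2) = 0.
Hence M_0 = 1397/111, M_1 = -216/37, M_2 = 30/37, M_3 = -15/37.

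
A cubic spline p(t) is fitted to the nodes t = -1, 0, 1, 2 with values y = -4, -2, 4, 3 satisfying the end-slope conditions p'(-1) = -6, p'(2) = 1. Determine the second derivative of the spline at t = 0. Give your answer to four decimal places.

With m_i denoting the second derivative at x_i, h_i = 1, 1, 1, and Δ_i = (y_(i+1) − y_i)/h_i = 2, 6, -1:
  1·m_0 + 4·m_1 + 1·m_2 = 6(Δ_1 - Δ_0) = 24
  1·m_1 + 4·m_2 + 1·m_3 = 6(Δ_2 - Δ_1) = -42
Clamped end conditions give two more equations: 2h_0·m_0 + h_0·m_1 = 6(Δ_0 - p'(-1)) = 48 and h_2·m_2 + 2h_2·m_3 = 6(p'(2) - Δ_2) = 12.
Solving the tridiagonal system: m_0 = 328/15, m_1 = 64/15, m_2 = -224/15, m_3 = 202/15.

4.2667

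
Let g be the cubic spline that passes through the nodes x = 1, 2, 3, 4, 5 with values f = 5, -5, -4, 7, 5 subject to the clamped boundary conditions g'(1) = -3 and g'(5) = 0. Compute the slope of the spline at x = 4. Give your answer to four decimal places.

With m_i denoting the second derivative at x_i, h_i = 1, 1, 1, 1, and Δ_i = (y_(i+1) − y_i)/h_i = -10, 1, 11, -2:
  1·m_0 + 4·m_1 + 1·m_2 = 6(Δ_1 - Δ_0) = 66
  1·m_1 + 4·m_2 + 1·m_3 = 6(Δ_2 - Δ_1) = 60
  1·m_2 + 4·m_3 + 1·m_4 = 6(Δ_3 - Δ_2) = -78
Clamped end conditions give two more equations: 2h_0·m_0 + h_0·m_1 = 6(Δ_0 - g'(1)) = -42 and h_3·m_3 + 2h_3·m_4 = 6(g'(5) - Δ_3) = 12.
Solving: m_0 = -867/28, m_1 = 279/14, m_2 = 69/4, m_3 = -405/14, m_4 = 573/28.
On [4, 5], g'(x) = b_3 + 2c_3·(x - 4) + 3d_3·(x - 4)² with b_3 = Δ_3 - h_3(2m_3 + m_4)/6 = 237/56, c_3 = m_3/2 = -405/28, d_3 = (m_4 - m_3)/(6h_3) = 461/56. So g'(4) = 237/56.

4.2321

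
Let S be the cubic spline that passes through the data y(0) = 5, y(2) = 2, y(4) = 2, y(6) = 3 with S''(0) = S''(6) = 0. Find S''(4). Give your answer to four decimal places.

0.1000

Put M_i = S'' at the i-th knot. Here h = (2, 2, 2) and Δ = (-3/2, 0, 1/2), so the interior equations h_(i-1)·M_(i-1) + 2(h_(i-1)+h_i)·M_i + h_i·M_(i+1) = 6(Δ_i − Δ_(i-1)) read
  2·M_0 + 8·M_1 + 2·M_2 = 6(Δ_1 - Δ_0) = 9
  2·M_1 + 8·M_2 + 2·M_3 = 6(Δ_2 - Δ_1) = 3
Natural end conditions: M_0 = M_3 = 0.
Hence M_0 = 0, M_1 = 11/10, M_2 = 1/10, M_3 = 0.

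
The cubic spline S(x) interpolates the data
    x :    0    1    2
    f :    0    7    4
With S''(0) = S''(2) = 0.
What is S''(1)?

-15

Put M_i = S'' at the i-th knot. Here h = (1, 1) and Δ = (7, -3), so the interior equations h_(i-1)·M_(i-1) + 2(h_(i-1)+h_i)·M_i + h_i·M_(i+1) = 6(Δ_i − Δ_(i-1)) read
  1·M_0 + 4·M_1 + 1·M_2 = 6(Δ_1 - Δ_0) = -60
Natural end conditions: M_0 = M_2 = 0.
Solving: M_0 = 0, M_1 = -15, M_2 = 0.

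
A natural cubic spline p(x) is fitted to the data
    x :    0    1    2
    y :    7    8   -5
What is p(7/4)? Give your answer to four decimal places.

-0.9297

With m_i denoting the second derivative at x_i, h_i = 1, 1, and Δ_i = (y_(i+1) − y_i)/h_i = 1, -13:
  1·m_0 + 4·m_1 + 1·m_2 = 6(Δ_1 - Δ_0) = -84
Natural end conditions: m_0 = m_2 = 0.
Solving the tridiagonal system: m_0 = 0, m_1 = -21, m_2 = 0.
On [1, 2], p(x) = 8 - 6·(x - 1) - 21/2·(x - 1)² + 7/2·(x - 1)³.
With (x - 1) = 3/4: p(7/4) = -119/128.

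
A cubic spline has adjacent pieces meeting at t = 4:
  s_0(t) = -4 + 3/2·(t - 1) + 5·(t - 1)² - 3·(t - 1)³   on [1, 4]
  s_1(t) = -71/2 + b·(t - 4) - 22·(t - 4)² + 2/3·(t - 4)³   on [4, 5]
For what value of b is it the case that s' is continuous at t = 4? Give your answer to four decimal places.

-49.5000

s_0'(t) = 3/2 + 10·(t - 1) - 9·(t - 1)², so s_0'(4) = -99/2. On the right, s_1'(4) = b, so b = -99/2.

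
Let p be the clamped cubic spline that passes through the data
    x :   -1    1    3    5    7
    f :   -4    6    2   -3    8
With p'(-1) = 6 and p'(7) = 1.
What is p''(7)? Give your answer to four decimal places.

With M_i denoting the second derivative at x_i, h_i = 2, 2, 2, 2, and Δ_i = (y_(i+1) − y_i)/h_i = 5, -2, -5/2, 11/2:
  2·M_0 + 8·M_1 + 2·M_2 = 6(Δ_1 - Δ_0) = -42
  2·M_1 + 8·M_2 + 2·M_3 = 6(Δ_2 - Δ_1) = -3
  2·M_2 + 8·M_3 + 2·M_4 = 6(Δ_3 - Δ_2) = 48
Clamped end conditions give two more equations: 2h_0·M_0 + h_0·M_1 = 6(Δ_0 - p'(-1)) = -6 and h_3·M_3 + 2h_3·M_4 = 6(p'(7) - Δ_3) = -27.
Solving the tridiagonal system: M_0 = 61/56, M_1 = -145/28, M_2 = -11/8, M_3 = 257/28, M_4 = -635/56.

-11.3393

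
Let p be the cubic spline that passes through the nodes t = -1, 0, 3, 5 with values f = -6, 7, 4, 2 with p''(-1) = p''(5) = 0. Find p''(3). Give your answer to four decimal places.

Write σ_i for p''(x_i). With h_i = 1, 3, 2 and divided differences Δ_i = 13, -1, -1, the continuity of p' gives the tridiagonal system
  1·σ_0 + 8·σ_1 + 3·σ_2 = 6(Δ_1 - Δ_0) = -84
  3·σ_1 + 10·σ_2 + 2·σ_3 = 6(Δ_2 - Δ_1) = 0
Natural end conditions: σ_0 = σ_3 = 0.
Solving the tridiagonal system: σ_0 = 0, σ_1 = -840/71, σ_2 = 252/71, σ_3 = 0.

3.5493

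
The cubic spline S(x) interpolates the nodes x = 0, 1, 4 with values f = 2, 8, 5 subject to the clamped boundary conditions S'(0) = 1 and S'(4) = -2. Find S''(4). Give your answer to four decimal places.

Put σ_i = S'' at the i-th knot. Here h = (1, 3) and Δ = (6, -1), so the interior equations h_(i-1)·σ_(i-1) + 2(h_(i-1)+h_i)·σ_i + h_i·σ_(i+1) = 6(Δ_i − Δ_(i-1)) read
  1·σ_0 + 8·σ_1 + 3·σ_2 = 6(Δ_1 - Δ_0) = -42
Clamped end conditions give two more equations: 2h_0·σ_0 + h_0·σ_1 = 6(Δ_0 - S'(0)) = 30 and h_1·σ_1 + 2h_1·σ_2 = 6(S'(4) - Δ_1) = -6.
Solving the tridiagonal system: σ_0 = 39/2, σ_1 = -9, σ_2 = 7/2.

3.5000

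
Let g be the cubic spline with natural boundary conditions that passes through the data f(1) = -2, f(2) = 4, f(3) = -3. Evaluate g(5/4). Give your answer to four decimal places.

0.2617

Let σ_i = g''(x_i). Step sizes h_i = 1, 1; slopes of the chords Δ_i = (y_(i+1) - y_i)/h_i = 6, -7.
  1·σ_0 + 4·σ_1 + 1·σ_2 = 6(Δ_1 - Δ_0) = -78
Natural end conditions: σ_0 = σ_2 = 0.
Hence σ_0 = 0, σ_1 = -39/2, σ_2 = 0.
On [1, 2], g(x) = -2 + 37/4·(x - 1) + 0·(x - 1)² - 13/4·(x - 1)³.
With (x - 1) = 1/4: g(5/4) = 67/256.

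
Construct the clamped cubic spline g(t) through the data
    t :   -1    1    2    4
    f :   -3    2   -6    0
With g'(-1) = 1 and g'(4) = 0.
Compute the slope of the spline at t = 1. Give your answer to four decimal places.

With M_i denoting the second derivative at x_i, h_i = 2, 1, 2, and Δ_i = (y_(i+1) − y_i)/h_i = 5/2, -8, 3:
  2·M_0 + 6·M_1 + 1·M_2 = 6(Δ_1 - Δ_0) = -63
  1·M_1 + 6·M_2 + 2·M_3 = 6(Δ_2 - Δ_1) = 66
Clamped end conditions give two more equations: 2h_0·M_0 + h_0·M_1 = 6(Δ_0 - g'(-1)) = 9 and h_2·M_2 + 2h_2·M_3 = 6(g'(4) - Δ_2) = -18.
Forward elimination and back-substitution give M_0 = 347/32, M_1 = -275/16, M_2 = 295/16, M_3 = -439/32.
On [1, 2], g'(t) = b_1 + 2c_1·(t - 1) + 3d_1·(t - 1)² with b_1 = Δ_1 - h_1(2M_1 + M_2)/6 = -171/32, c_1 = M_1/2 = -275/32, d_1 = (M_2 - M_1)/(6h_1) = 95/16. So g'(1) = -171/32.

-5.3438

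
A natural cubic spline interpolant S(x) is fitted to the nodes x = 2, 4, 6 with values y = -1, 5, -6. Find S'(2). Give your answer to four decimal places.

With M_i denoting the second derivative at x_i, h_i = 2, 2, and Δ_i = (y_(i+1) − y_i)/h_i = 3, -11/2:
  2·M_0 + 8·M_1 + 2·M_2 = 6(Δ_1 - Δ_0) = -51
Natural end conditions: M_0 = M_2 = 0.
Forward elimination and back-substitution give M_0 = 0, M_1 = -51/8, M_2 = 0.
On [2, 4], S'(x) = b_0 + 2c_0·(x - 2) + 3d_0·(x - 2)² with b_0 = Δ_0 - h_0(2M_0 + M_1)/6 = 41/8, c_0 = M_0/2 = 0, d_0 = (M_1 - M_0)/(6h_0) = -17/32. So S'(2) = 41/8.

5.1250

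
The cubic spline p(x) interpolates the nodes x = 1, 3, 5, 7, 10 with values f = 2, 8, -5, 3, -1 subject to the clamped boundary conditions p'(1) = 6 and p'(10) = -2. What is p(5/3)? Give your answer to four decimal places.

Write m_i for p''(x_i). With h_i = 2, 2, 2, 3 and divided differences Δ_i = 3, -13/2, 4, -4/3, the continuity of p' gives the tridiagonal system
  2·m_0 + 8·m_1 + 2·m_2 = 6(Δ_1 - Δ_0) = -57
  2·m_1 + 8·m_2 + 2·m_3 = 6(Δ_2 - Δ_1) = 63
  2·m_2 + 10·m_3 + 3·m_4 = 6(Δ_3 - Δ_2) = -32
Clamped end conditions give two more equations: 2h_0·m_0 + h_0·m_1 = 6(Δ_0 - p'(1)) = -18 and h_3·m_3 + 2h_3·m_4 = 6(p'(10) - Δ_3) = -4.
Solving the tridiagonal system: m_0 = 179/276, m_1 = -1421/138, m_2 = 3323/276, m_3 = -439/69, m_4 = 347/138.
On [1, 3], p(x) = 2 + 6·(x - 1) + 179/552·(x - 1)² - 1007/1104·(x - 1)³.
With (x - 1) = 2/3: p(5/3) = 10943/1863.

5.8739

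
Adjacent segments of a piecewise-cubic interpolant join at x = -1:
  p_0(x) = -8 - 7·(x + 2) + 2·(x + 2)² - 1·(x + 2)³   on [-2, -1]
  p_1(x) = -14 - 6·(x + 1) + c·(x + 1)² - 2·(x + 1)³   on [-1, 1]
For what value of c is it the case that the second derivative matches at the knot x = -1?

p_0''(x) = 4 - 6·(x + 2), so p_0''(-1) = -2. On the right, p_1''(-1) = 2c, so c = -1.

-1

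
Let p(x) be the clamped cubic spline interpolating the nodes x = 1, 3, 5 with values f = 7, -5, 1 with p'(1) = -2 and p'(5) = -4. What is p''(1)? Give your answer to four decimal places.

-13.2500

Put M_i = p'' at the i-th knot. Here h = (2, 2) and Δ = (-6, 3), so the interior equations h_(i-1)·M_(i-1) + 2(h_(i-1)+h_i)·M_i + h_i·M_(i+1) = 6(Δ_i − Δ_(i-1)) read
  2·M_0 + 8·M_1 + 2·M_2 = 6(Δ_1 - Δ_0) = 54
Clamped end conditions give two more equations: 2h_0·M_0 + h_0·M_1 = 6(Δ_0 - p'(1)) = -24 and h_1·M_1 + 2h_1·M_2 = 6(p'(5) - Δ_1) = -42.
Solving the tridiagonal system: M_0 = -53/4, M_1 = 29/2, M_2 = -71/4.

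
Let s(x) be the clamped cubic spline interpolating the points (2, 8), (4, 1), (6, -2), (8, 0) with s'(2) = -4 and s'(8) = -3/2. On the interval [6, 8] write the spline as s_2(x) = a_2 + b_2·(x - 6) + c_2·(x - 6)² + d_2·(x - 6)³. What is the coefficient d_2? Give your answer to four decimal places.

Let M_i = s''(x_i). Step sizes h_i = 2, 2, 2; slopes of the chords Δ_i = (y_(i+1) - y_i)/h_i = -7/2, -3/2, 1.
  2·M_0 + 8·M_1 + 2·M_2 = 6(Δ_1 - Δ_0) = 12
  2·M_1 + 8·M_2 + 2·M_3 = 6(Δ_2 - Δ_1) = 15
Clamped end conditions give two more equations: 2h_0·M_0 + h_0·M_1 = 6(Δ_0 - s'(2)) = 3 and h_2·M_2 + 2h_2·M_3 = 6(s'(8) - Δ_2) = -15.
Solving the tridiagonal system: M_0 = 13/30, M_1 = 19/30, M_2 = 91/30, M_3 = -79/15.
On [6, 8], with s_2(x) = a_2 + b_2·(x - 6) + c_2·(x - 6)² + d_2·(x - 6)³: c_2 = M_2/2 = 91/60, d_2 = (M_3 - M_2)/(6h_2) = -83/120, b_2 = Δ_2 - h_2(2M_2 + M_3)/6 = 11/15.

-0.6917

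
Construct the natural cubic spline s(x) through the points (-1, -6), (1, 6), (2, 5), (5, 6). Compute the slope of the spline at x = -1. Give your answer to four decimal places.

With M_i denoting the second derivative at x_i, h_i = 2, 1, 3, and Δ_i = (y_(i+1) − y_i)/h_i = 6, -1, 1/3:
  2·M_0 + 6·M_1 + 1·M_2 = 6(Δ_1 - Δ_0) = -42
  1·M_1 + 8·M_2 + 3·M_3 = 6(Δ_2 - Δ_1) = 8
Natural end conditions: M_0 = M_3 = 0.
Forward elimination and back-substitution give M_0 = 0, M_1 = -344/47, M_2 = 90/47, M_3 = 0.
On [-1, 1], s'(x) = b_0 + 2c_0·(x + 1) + 3d_0·(x + 1)² with b_0 = Δ_0 - h_0(2M_0 + M_1)/6 = 1190/141, c_0 = M_0/2 = 0, d_0 = (M_1 - M_0)/(6h_0) = -86/141. So s'(-1) = 1190/141.

8.4397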